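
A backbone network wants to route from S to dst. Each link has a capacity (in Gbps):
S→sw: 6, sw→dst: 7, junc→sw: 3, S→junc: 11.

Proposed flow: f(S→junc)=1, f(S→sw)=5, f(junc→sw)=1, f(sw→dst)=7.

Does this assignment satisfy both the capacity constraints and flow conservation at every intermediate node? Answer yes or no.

Conservation fails at sw: inflow 6 ≠ outflow 7.

No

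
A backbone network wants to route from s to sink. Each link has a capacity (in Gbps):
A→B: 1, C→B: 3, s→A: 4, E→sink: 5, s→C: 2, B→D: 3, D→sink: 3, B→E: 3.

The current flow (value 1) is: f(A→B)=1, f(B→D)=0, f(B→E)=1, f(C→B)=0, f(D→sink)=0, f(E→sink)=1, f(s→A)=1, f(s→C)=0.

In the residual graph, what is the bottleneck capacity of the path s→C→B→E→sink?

Residual capacities along the path: s→C: 2, C→B: 3, B→E: 2, E→sink: 4.
Minimum is 2.

2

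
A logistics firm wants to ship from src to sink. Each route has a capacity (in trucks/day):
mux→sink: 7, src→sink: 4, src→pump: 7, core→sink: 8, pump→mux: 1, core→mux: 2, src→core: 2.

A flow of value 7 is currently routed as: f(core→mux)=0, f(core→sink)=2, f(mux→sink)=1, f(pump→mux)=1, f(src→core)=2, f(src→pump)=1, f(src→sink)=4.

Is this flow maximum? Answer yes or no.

Residual reachable from src: {pump, src}; sink is not reachable.
Saturated cut: src→core, src→sink, pump→mux with total capacity 7 = current flow value. Flow is maximum.

Yes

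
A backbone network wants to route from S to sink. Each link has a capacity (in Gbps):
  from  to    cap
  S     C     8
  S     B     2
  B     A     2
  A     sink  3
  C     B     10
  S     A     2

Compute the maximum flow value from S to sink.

3

Augment S->A->sink: bottleneck 2. Total 2.
Augment S->B->A->sink: bottleneck 1. Total 3.
No augmenting path remains in the residual graph.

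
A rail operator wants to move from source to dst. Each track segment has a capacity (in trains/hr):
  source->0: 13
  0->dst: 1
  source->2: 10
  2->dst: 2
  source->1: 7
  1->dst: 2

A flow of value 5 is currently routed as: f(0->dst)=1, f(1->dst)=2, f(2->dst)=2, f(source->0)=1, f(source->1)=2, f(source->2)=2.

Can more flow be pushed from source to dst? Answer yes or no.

Residual reachable from source: {0, 1, 2, source}; dst is not reachable.
Saturated cut: 0->dst, 1->dst, 2->dst with total capacity 5 = current flow value. Flow is maximum.

No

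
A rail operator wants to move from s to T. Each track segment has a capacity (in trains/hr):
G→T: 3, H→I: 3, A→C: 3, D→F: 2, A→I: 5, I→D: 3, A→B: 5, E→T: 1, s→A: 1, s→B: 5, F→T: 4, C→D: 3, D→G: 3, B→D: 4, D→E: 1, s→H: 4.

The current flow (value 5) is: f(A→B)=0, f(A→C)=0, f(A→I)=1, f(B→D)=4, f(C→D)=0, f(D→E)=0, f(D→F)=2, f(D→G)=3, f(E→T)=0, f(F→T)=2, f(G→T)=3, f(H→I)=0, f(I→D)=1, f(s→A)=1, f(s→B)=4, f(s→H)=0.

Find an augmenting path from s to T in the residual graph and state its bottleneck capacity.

s→H→I→D→E→T, bottleneck 1

Residual along s→H→I→D→E→T: s→H: 4, H→I: 3, I→D: 2, D→E: 1, E→T: 1.
Bottleneck = min = 1.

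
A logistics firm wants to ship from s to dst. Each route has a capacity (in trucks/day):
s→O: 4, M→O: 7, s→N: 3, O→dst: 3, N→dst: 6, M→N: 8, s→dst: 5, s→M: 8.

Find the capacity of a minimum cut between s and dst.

Max flow = 14 (via 4 augmenting paths).
In the residual at optimum, the set reachable from s is {M, N, O, s}.
Cut edges: s→dst (cap 5), N→dst (cap 6), O→dst (cap 3). Sum = 14.

14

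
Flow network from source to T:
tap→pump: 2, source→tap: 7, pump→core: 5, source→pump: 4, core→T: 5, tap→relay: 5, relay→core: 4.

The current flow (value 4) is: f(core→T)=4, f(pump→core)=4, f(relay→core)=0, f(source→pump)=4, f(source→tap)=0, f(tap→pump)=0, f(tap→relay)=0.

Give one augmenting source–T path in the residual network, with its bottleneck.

Residual along source→tap→pump→core→T: source→tap: 7, tap→pump: 2, pump→core: 1, core→T: 1.
Bottleneck = min = 1.

source→tap→pump→core→T, bottleneck 1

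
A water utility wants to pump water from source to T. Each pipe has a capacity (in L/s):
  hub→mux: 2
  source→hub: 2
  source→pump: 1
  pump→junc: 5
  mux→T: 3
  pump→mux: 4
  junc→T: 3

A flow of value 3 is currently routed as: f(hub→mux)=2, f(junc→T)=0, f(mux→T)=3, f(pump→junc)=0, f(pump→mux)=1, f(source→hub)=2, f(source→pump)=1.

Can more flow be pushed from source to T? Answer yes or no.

No

Residual reachable from source: {source}; T is not reachable.
Saturated cut: source→hub, source→pump with total capacity 3 = current flow value. Flow is maximum.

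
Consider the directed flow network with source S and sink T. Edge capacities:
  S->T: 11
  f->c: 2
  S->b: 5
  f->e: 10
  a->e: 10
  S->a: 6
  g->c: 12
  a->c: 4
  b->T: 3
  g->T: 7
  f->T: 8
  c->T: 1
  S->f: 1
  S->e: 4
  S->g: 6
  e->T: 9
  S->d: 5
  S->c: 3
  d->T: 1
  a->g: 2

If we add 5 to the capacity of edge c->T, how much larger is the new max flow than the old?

Original max flow = 33.
After raising cap(c->T), augmenting paths through that edge carry 2 more units.
New max flow = 35. Increase = 2.

2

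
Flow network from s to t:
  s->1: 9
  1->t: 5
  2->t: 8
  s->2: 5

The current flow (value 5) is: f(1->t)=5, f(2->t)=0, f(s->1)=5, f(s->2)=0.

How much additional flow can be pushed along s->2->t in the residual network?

Residual capacities along the path: s->2: 5, 2->t: 8.
Minimum is 5.

5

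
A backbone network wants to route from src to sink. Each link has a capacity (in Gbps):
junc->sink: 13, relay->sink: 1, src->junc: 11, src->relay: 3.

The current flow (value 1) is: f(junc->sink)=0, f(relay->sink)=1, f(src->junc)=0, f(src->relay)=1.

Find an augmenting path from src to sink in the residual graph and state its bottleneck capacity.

Residual along src->junc->sink: src->junc: 11, junc->sink: 13.
Bottleneck = min = 11.

src->junc->sink, bottleneck 11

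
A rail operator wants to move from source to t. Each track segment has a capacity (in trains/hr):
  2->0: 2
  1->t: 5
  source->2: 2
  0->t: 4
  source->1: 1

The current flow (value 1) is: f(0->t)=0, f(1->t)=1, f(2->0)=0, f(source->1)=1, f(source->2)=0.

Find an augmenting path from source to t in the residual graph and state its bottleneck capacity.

source->2->0->t, bottleneck 2

Residual along source->2->0->t: source->2: 2, 2->0: 2, 0->t: 4.
Bottleneck = min = 2.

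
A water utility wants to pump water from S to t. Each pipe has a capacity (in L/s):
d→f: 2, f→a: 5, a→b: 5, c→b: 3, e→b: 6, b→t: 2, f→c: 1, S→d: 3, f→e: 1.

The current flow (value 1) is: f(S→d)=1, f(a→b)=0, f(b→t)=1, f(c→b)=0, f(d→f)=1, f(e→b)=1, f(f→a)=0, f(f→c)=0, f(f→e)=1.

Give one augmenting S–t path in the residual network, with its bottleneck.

Residual along S→d→f→c→b→t: S→d: 2, d→f: 1, f→c: 1, c→b: 3, b→t: 1.
Bottleneck = min = 1.

S→d→f→c→b→t, bottleneck 1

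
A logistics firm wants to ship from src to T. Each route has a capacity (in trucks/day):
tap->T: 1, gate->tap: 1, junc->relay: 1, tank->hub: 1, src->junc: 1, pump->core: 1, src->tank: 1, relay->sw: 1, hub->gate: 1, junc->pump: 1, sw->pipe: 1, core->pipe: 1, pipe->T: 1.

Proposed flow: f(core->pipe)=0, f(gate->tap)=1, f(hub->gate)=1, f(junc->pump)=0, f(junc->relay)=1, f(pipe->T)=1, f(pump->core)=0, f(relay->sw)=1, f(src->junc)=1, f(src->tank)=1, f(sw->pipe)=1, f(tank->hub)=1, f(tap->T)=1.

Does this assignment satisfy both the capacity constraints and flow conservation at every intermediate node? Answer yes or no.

Every edge has 0 ≤ f(e) ≤ cap(e).
At each intermediate node, inflow equals outflow.

Yes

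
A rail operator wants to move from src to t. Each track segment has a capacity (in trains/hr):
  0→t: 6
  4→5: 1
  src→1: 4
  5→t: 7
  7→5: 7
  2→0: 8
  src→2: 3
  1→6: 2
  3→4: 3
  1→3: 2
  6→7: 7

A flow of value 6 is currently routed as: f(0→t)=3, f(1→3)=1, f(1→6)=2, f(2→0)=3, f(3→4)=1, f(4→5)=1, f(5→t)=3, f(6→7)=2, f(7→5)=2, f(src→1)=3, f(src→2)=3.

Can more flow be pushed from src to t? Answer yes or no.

Residual reachable from src: {1, 3, 4, src}; t is not reachable.
Saturated cut: 1→6, 4→5, src→2 with total capacity 6 = current flow value. Flow is maximum.

No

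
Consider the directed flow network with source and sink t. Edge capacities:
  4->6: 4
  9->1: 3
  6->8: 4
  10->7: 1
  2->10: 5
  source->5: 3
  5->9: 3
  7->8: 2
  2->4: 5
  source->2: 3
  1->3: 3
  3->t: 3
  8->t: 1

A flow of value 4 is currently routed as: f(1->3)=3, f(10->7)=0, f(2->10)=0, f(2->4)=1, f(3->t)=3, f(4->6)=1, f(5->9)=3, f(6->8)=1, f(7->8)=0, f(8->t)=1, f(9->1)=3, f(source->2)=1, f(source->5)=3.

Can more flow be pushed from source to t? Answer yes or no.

No

Residual reachable from source: {10, 2, 4, 6, 7, 8, source}; t is not reachable.
Saturated cut: source->5, 8->t with total capacity 4 = current flow value. Flow is maximum.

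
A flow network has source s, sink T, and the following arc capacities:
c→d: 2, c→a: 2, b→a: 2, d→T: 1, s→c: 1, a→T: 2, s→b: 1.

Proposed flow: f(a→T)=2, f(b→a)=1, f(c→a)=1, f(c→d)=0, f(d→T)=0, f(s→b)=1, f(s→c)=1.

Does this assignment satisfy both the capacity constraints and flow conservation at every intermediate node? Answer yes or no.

Yes

Every edge has 0 ≤ f(e) ≤ cap(e).
At each intermediate node, inflow equals outflow.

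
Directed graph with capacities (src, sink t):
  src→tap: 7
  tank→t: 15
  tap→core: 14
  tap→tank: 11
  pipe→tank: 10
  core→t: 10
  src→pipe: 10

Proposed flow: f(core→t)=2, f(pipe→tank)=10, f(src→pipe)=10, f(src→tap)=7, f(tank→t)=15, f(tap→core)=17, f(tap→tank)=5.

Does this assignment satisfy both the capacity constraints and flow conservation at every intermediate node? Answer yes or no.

Capacity violated on tap→core: flow 17 > capacity 14.

No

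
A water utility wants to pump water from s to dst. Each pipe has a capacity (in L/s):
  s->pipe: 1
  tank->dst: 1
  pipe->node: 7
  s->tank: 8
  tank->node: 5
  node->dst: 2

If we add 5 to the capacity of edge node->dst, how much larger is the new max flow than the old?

Original max flow = 3.
After raising cap(node->dst), augmenting paths through that edge carry 4 more units.
New max flow = 7. Increase = 4.

4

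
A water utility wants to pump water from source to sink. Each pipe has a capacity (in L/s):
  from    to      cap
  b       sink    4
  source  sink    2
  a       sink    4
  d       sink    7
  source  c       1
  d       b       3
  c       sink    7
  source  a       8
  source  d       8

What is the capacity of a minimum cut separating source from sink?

15

Max flow = 15 (via 5 augmenting paths).
In the residual at optimum, the set reachable from source is {a, source}.
Cut edges: source→d (cap 8), source→c (cap 1), source→sink (cap 2), a→sink (cap 4). Sum = 15.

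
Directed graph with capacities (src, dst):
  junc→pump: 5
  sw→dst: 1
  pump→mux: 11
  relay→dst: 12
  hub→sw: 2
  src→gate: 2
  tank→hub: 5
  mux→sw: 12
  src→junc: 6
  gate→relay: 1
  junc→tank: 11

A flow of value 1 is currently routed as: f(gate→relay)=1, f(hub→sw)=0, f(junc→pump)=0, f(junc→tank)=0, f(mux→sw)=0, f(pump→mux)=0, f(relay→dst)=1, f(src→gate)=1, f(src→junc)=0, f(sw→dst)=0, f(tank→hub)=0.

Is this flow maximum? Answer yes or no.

No

Residual path src→junc→pump→mux→sw→dst has bottleneck 1 > 0.
Pushing 1 along it raises the flow to 2, so the given flow is not maximum.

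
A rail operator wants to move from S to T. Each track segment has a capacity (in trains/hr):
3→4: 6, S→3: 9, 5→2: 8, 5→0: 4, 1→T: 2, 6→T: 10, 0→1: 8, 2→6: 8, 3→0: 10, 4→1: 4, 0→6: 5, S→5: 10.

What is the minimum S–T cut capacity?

12

Max flow = 12 (via 3 augmenting paths).
In the residual at optimum, the set reachable from S is {0, 1, 2, 3, 4, 5, 6, S}.
Cut edges: 1→T (cap 2), 6→T (cap 10). Sum = 12.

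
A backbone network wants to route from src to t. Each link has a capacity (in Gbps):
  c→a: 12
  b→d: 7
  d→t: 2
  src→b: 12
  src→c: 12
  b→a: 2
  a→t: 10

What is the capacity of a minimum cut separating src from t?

12

Max flow = 12 (via 2 augmenting paths).
In the residual at optimum, the set reachable from src is {a, b, c, d, src}.
Cut edges: a→t (cap 10), d→t (cap 2). Sum = 12.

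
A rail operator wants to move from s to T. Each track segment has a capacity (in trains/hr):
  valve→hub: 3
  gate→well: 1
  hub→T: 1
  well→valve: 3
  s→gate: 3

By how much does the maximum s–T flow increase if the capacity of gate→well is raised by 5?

Original max flow = 1.
Even with extra capacity on gate→well, another cut of capacity 1 remains binding.
New max flow = 1. Increase = 0.

0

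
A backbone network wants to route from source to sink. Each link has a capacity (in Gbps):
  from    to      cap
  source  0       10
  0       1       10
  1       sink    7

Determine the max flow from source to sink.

Augment source->0->1->sink: bottleneck 7. Total 7.
No augmenting path remains in the residual graph.

7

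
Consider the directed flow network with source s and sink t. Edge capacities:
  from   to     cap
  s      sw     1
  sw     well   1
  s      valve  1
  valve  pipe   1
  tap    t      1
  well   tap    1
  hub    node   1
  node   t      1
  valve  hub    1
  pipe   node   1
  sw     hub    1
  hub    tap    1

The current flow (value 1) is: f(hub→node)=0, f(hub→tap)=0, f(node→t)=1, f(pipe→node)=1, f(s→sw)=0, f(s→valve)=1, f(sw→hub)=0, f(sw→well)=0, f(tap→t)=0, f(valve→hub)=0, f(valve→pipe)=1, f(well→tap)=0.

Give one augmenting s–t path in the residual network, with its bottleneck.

Residual along s→sw→hub→tap→t: s→sw: 1, sw→hub: 1, hub→tap: 1, tap→t: 1.
Bottleneck = min = 1.

s→sw→hub→tap→t, bottleneck 1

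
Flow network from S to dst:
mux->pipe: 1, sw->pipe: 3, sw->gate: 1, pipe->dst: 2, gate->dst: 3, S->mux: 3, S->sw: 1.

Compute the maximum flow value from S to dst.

Augment S->mux->pipe->dst: bottleneck 1. Total 1.
Augment S->sw->pipe->dst: bottleneck 1. Total 2.
No augmenting path remains in the residual graph.

2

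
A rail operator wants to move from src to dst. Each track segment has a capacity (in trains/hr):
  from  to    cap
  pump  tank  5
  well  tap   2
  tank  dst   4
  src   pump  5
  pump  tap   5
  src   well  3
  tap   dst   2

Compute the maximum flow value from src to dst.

6

Augment src->pump->tank->dst: bottleneck 4. Total 4.
Augment src->pump->tap->dst: bottleneck 1. Total 5.
Augment src->well->tap->dst: bottleneck 1. Total 6.
No augmenting path remains in the residual graph.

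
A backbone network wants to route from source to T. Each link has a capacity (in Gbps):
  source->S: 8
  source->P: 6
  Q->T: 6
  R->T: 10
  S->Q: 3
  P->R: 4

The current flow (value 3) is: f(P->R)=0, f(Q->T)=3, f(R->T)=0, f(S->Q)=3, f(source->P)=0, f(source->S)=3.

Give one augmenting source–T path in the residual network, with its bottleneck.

source->P->R->T, bottleneck 4

Residual along source->P->R->T: source->P: 6, P->R: 4, R->T: 10.
Bottleneck = min = 4.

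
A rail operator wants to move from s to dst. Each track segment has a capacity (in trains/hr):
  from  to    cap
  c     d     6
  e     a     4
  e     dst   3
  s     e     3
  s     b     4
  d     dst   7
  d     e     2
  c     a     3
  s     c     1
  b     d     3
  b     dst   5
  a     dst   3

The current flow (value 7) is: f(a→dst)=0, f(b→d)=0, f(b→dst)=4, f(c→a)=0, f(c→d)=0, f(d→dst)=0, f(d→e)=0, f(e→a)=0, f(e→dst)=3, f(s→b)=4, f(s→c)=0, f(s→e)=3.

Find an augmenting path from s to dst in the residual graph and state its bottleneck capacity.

s→c→d→dst, bottleneck 1

Residual along s→c→d→dst: s→c: 1, c→d: 6, d→dst: 7.
Bottleneck = min = 1.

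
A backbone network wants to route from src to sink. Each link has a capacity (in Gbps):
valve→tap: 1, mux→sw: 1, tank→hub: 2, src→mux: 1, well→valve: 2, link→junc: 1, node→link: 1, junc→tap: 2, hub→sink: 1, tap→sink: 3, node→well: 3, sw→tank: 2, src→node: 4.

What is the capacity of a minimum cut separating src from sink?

Max flow = 3 (via 3 augmenting paths).
In the residual at optimum, the set reachable from src is {node, src, valve, well}.
Cut edges: node→link (cap 1), valve→tap (cap 1), src→mux (cap 1). Sum = 3.

3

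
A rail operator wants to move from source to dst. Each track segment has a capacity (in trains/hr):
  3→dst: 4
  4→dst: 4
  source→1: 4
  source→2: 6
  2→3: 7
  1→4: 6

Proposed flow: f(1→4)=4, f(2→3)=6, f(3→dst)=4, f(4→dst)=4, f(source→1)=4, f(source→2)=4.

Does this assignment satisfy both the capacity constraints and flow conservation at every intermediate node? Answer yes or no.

Conservation fails at 2: inflow 4 ≠ outflow 6.

No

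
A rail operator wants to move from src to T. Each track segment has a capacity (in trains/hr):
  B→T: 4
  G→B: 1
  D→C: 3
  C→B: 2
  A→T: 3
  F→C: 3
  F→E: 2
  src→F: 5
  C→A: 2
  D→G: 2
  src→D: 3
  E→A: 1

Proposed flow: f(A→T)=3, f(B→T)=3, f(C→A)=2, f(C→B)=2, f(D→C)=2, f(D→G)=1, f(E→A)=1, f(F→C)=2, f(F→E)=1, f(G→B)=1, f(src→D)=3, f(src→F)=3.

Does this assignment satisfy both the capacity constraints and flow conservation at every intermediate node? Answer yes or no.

Yes

Every edge has 0 ≤ f(e) ≤ cap(e).
At each intermediate node, inflow equals outflow.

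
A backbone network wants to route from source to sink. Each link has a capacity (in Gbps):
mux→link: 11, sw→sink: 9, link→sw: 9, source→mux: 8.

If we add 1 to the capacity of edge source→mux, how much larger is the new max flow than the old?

1

Original max flow = 8.
After raising cap(source→mux), augmenting paths through that edge carry 1 more unit.
New max flow = 9. Increase = 1.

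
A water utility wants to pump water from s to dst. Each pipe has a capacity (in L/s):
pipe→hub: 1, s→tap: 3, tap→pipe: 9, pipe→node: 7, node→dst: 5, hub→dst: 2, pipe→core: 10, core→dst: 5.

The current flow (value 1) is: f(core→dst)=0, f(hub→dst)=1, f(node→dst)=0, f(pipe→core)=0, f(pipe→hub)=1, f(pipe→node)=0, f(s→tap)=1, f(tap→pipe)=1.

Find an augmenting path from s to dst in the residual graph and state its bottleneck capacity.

s→tap→pipe→node→dst, bottleneck 2

Residual along s→tap→pipe→node→dst: s→tap: 2, tap→pipe: 8, pipe→node: 7, node→dst: 5.
Bottleneck = min = 2.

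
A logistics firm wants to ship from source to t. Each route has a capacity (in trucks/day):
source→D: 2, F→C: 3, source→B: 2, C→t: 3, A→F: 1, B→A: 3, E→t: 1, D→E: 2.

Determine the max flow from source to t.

2

Augment source→D→E→t: bottleneck 1. Total 1.
Augment source→B→A→F→C→t: bottleneck 1. Total 2.
No augmenting path remains in the residual graph.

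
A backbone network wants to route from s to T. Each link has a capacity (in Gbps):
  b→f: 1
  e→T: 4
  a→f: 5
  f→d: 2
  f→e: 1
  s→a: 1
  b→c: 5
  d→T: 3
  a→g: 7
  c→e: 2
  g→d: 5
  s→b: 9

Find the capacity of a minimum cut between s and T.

Max flow = 4 (via 3 augmenting paths).
In the residual at optimum, the set reachable from s is {b, c, s}.
Cut edges: s→a (cap 1), b→f (cap 1), c→e (cap 2). Sum = 4.

4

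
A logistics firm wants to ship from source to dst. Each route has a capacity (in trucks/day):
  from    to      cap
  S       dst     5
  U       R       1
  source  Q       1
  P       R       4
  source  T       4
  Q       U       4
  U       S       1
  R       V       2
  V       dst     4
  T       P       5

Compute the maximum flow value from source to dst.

3

Augment source->Q->U->S->dst: bottleneck 1. Total 1.
Augment source->T->P->R->V->dst: bottleneck 2. Total 3.
No augmenting path remains in the residual graph.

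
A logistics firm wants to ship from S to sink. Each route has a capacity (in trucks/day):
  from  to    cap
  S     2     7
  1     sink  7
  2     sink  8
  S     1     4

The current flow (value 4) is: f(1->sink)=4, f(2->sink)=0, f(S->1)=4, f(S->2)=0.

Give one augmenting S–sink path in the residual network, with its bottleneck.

Residual along S->2->sink: S->2: 7, 2->sink: 8.
Bottleneck = min = 7.

S->2->sink, bottleneck 7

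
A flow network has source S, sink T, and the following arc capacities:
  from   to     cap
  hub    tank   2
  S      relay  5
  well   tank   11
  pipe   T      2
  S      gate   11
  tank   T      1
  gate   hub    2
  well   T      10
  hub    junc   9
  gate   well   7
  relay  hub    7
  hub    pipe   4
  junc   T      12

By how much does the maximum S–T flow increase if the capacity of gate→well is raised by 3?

2

Original max flow = 14.
After raising cap(gate→well), augmenting paths through that edge carry 2 more units.
New max flow = 16. Increase = 2.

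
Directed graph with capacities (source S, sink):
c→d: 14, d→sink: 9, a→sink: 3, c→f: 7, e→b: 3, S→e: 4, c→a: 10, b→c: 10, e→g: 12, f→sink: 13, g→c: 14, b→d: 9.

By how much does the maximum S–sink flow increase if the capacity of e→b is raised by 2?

Original max flow = 4.
Edge e→b does not cross the min cut (source side {S}), so extra capacity there cannot help.
New max flow = 4. Increase = 0.

0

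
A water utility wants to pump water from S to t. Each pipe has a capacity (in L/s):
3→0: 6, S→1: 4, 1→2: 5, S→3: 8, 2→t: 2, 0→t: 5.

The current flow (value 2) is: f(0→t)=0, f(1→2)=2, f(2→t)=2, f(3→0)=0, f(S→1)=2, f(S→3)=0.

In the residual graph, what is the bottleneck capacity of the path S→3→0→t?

5

Residual capacities along the path: S→3: 8, 3→0: 6, 0→t: 5.
Minimum is 5.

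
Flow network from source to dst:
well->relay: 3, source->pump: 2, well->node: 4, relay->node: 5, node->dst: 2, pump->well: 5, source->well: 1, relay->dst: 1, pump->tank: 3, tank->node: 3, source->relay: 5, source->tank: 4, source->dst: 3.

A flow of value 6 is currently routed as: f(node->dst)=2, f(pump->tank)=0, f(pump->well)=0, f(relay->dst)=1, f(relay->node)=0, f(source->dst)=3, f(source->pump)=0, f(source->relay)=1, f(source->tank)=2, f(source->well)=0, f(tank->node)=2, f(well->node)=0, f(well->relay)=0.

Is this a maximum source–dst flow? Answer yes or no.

Residual reachable from source: {node, pump, relay, source, tank, well}; dst is not reachable.
Saturated cut: source->dst, relay->dst, node->dst with total capacity 6 = current flow value. Flow is maximum.

Yes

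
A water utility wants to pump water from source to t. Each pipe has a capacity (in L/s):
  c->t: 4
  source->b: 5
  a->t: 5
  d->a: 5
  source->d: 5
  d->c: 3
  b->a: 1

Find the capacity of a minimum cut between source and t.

6

Max flow = 6 (via 3 augmenting paths).
In the residual at optimum, the set reachable from source is {b, source}.
Cut edges: source->d (cap 5), b->a (cap 1). Sum = 6.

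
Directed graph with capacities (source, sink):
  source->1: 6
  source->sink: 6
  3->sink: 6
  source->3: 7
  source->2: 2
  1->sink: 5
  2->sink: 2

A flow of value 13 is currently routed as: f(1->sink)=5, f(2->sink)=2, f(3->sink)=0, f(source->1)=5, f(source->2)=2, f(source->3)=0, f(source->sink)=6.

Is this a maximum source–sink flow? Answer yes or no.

No

Residual path source->3->sink has bottleneck 6 > 0.
Pushing 6 along it raises the flow to 19, so the given flow is not maximum.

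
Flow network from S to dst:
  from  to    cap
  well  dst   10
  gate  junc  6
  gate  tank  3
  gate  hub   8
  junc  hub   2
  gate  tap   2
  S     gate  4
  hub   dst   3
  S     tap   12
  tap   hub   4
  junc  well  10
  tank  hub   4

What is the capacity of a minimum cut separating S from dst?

Max flow = 7 (via 3 augmenting paths).
In the residual at optimum, the set reachable from S is {S, hub, tap}.
Cut edges: S→gate (cap 4), hub→dst (cap 3). Sum = 7.

7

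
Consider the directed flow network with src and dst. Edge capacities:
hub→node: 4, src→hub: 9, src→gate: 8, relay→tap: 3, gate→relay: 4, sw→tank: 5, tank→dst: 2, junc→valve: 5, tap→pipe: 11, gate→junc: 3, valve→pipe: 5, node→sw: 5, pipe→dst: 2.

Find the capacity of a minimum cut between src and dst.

4

Max flow = 4 (via 2 augmenting paths).
In the residual at optimum, the set reachable from src is {gate, hub, junc, node, pipe, relay, src, sw, tank, tap, valve}.
Cut edges: pipe→dst (cap 2), tank→dst (cap 2). Sum = 4.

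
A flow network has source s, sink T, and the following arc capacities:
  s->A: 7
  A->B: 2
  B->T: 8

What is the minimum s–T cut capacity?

Max flow = 2 (via 1 augmenting path).
In the residual at optimum, the set reachable from s is {A, s}.
Cut edges: A->B (cap 2). Sum = 2.

2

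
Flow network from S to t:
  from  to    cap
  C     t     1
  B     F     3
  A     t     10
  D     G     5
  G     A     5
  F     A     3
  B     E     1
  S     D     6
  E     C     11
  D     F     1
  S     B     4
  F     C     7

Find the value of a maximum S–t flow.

9

Augment S→D→G→A→t: bottleneck 5. Total 5.
Augment S→D→F→A→t: bottleneck 1. Total 6.
Augment S→B→F→A→t: bottleneck 2. Total 8.
Augment S→B→F→C→t: bottleneck 1. Total 9.
No augmenting path remains in the residual graph.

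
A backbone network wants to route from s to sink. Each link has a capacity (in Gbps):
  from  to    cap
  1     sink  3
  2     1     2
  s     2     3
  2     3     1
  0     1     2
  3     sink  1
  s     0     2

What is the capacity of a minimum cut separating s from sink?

4

Max flow = 4 (via 3 augmenting paths).
In the residual at optimum, the set reachable from s is {0, 1, 2, s}.
Cut edges: 2→3 (cap 1), 1→sink (cap 3). Sum = 4.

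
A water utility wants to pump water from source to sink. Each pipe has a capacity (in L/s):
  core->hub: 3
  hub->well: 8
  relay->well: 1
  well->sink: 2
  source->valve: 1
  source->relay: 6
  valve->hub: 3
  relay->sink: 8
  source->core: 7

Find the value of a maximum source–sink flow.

Augment source->relay->sink: bottleneck 6. Total 6.
Augment source->core->hub->well->sink: bottleneck 2. Total 8.
No augmenting path remains in the residual graph.

8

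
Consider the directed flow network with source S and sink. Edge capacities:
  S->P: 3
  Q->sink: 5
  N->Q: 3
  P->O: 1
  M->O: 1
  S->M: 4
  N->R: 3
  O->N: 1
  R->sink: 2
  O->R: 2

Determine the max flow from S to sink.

Augment S->M->O->R->sink: bottleneck 1. Total 1.
Augment S->P->O->R->sink: bottleneck 1. Total 2.
No augmenting path remains in the residual graph.

2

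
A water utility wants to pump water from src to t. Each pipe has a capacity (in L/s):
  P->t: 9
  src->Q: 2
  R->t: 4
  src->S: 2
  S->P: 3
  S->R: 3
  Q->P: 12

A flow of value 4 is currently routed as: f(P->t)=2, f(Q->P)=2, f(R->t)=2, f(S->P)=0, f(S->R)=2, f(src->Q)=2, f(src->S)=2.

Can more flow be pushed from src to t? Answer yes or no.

No

Residual reachable from src: {src}; t is not reachable.
Saturated cut: src->S, src->Q with total capacity 4 = current flow value. Flow is maximum.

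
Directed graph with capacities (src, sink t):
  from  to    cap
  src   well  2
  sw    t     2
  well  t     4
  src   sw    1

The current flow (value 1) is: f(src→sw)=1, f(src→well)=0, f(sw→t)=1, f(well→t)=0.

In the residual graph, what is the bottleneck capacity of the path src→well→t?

Residual capacities along the path: src→well: 2, well→t: 4.
Minimum is 2.

2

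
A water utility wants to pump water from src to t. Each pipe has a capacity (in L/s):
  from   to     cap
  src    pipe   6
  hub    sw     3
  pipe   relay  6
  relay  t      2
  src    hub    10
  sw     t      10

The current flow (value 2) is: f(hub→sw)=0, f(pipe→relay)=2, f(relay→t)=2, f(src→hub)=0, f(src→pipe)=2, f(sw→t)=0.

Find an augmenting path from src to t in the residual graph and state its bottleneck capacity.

Residual along src→hub→sw→t: src→hub: 10, hub→sw: 3, sw→t: 10.
Bottleneck = min = 3.

src→hub→sw→t, bottleneck 3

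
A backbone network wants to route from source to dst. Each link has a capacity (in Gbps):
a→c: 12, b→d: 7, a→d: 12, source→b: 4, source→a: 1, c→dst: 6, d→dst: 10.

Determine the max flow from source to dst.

5

Augment source→a→c→dst: bottleneck 1. Total 1.
Augment source→b→d→dst: bottleneck 4. Total 5.
No augmenting path remains in the residual graph.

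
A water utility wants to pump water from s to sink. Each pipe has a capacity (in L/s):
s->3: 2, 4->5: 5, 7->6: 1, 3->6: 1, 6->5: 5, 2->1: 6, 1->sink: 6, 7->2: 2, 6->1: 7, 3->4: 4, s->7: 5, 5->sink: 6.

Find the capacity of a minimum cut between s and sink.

Max flow = 5 (via 4 augmenting paths).
In the residual at optimum, the set reachable from s is {7, s}.
Cut edges: s->3 (cap 2), 7->2 (cap 2), 7->6 (cap 1). Sum = 5.

5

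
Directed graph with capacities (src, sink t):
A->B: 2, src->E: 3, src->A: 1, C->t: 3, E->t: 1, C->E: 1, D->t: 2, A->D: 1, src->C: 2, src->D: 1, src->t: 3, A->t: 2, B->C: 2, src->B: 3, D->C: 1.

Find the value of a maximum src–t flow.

Augment src->t: bottleneck 3. Total 3.
Augment src->A->t: bottleneck 1. Total 4.
Augment src->D->t: bottleneck 1. Total 5.
Augment src->C->t: bottleneck 2. Total 7.
Augment src->E->t: bottleneck 1. Total 8.
Augment src->B->C->t: bottleneck 1. Total 9.
No augmenting path remains in the residual graph.

9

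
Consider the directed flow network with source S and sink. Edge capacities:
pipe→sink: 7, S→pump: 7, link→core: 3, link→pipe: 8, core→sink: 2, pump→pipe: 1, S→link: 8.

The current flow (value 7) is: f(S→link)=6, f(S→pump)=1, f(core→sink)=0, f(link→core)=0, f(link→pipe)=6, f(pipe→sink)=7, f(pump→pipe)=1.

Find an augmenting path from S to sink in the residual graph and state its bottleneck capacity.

Residual along S→link→core→sink: S→link: 2, link→core: 3, core→sink: 2.
Bottleneck = min = 2.

S→link→core→sink, bottleneck 2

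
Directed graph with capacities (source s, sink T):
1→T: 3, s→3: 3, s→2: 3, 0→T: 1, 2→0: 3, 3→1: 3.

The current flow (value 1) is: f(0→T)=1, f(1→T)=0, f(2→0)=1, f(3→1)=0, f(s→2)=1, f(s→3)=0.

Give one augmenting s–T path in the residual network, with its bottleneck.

s→3→1→T, bottleneck 3

Residual along s→3→1→T: s→3: 3, 3→1: 3, 1→T: 3.
Bottleneck = min = 3.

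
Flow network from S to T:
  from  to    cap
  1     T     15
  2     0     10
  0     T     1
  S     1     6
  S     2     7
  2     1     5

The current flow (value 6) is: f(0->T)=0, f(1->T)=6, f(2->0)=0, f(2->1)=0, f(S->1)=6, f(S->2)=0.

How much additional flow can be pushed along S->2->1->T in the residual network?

5

Residual capacities along the path: S->2: 7, 2->1: 5, 1->T: 9.
Minimum is 5.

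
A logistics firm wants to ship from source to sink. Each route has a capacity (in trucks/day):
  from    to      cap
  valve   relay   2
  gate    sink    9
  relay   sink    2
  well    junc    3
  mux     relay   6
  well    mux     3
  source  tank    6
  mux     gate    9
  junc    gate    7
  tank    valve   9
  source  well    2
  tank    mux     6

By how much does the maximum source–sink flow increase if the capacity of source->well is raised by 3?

3

Original max flow = 8.
After raising cap(source->well), augmenting paths through that edge carry 3 more units.
New max flow = 11. Increase = 3.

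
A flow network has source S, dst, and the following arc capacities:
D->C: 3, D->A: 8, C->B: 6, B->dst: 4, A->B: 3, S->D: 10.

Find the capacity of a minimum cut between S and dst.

Max flow = 4 (via 2 augmenting paths).
In the residual at optimum, the set reachable from S is {A, B, C, D, S}.
Cut edges: B->dst (cap 4). Sum = 4.

4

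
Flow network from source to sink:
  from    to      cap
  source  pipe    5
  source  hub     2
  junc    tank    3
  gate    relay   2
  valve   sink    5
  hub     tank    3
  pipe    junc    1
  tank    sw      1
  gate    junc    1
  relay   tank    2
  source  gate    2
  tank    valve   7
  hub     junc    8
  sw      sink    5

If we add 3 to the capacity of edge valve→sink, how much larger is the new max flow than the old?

0

Original max flow = 5.
Edge valve→sink does not cross the min cut (source side {pipe, source}), so extra capacity there cannot help.
New max flow = 5. Increase = 0.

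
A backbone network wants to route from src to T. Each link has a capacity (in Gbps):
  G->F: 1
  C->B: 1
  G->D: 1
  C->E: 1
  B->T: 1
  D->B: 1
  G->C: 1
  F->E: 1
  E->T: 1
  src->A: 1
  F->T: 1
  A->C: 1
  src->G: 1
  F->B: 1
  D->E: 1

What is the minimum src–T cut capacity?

Max flow = 2 (via 2 augmenting paths).
In the residual at optimum, the set reachable from src is {src}.
Cut edges: src->G (cap 1), src->A (cap 1). Sum = 2.

2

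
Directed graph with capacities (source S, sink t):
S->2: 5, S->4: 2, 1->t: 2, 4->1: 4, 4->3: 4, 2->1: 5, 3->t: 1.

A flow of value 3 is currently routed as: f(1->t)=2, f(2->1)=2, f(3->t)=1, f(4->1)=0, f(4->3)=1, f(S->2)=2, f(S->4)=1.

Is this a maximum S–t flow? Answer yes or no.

Yes

Residual reachable from S: {1, 2, 3, 4, S}; t is not reachable.
Saturated cut: 1->t, 3->t with total capacity 3 = current flow value. Flow is maximum.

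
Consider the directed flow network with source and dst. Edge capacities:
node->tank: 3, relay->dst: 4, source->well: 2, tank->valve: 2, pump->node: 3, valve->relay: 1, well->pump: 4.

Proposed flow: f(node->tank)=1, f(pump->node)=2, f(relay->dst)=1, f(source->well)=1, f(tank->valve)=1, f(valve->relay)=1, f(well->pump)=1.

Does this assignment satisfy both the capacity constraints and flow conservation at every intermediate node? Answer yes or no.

No

Conservation fails at pump: inflow 1 ≠ outflow 2.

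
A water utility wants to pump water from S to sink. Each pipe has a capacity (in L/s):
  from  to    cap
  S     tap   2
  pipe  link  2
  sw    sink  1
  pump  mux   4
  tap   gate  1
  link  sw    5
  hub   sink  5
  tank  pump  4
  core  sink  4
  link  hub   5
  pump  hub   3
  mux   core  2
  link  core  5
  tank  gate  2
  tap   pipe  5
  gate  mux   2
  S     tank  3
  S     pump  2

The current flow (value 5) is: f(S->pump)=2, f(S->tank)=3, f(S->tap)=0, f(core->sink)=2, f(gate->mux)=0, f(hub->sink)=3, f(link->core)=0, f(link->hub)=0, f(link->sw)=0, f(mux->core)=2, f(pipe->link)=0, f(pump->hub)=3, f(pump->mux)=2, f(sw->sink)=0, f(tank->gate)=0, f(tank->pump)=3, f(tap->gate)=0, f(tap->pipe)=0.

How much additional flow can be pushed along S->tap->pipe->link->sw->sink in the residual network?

1

Residual capacities along the path: S->tap: 2, tap->pipe: 5, pipe->link: 2, link->sw: 5, sw->sink: 1.
Minimum is 1.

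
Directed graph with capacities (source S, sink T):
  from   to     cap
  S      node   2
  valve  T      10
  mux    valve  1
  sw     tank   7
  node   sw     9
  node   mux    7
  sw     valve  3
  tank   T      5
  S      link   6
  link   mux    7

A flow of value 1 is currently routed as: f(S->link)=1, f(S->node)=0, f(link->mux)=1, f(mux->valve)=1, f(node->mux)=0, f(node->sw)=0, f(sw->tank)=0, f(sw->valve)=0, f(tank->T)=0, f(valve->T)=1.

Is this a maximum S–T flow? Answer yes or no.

Residual path S->node->sw->valve->T has bottleneck 2 > 0.
Pushing 2 along it raises the flow to 3, so the given flow is not maximum.

No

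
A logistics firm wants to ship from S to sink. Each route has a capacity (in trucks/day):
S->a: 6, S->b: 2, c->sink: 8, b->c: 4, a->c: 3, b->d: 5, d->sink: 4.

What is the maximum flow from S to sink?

Augment S->b->d->sink: bottleneck 2. Total 2.
Augment S->a->c->sink: bottleneck 3. Total 5.
No augmenting path remains in the residual graph.

5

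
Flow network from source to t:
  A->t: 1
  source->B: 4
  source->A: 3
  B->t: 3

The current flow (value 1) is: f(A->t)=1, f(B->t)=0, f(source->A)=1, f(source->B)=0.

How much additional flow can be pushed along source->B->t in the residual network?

Residual capacities along the path: source->B: 4, B->t: 3.
Minimum is 3.

3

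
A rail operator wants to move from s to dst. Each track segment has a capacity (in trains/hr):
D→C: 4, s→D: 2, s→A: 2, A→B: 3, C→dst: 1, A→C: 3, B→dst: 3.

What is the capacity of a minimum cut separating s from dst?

3

Max flow = 3 (via 2 augmenting paths).
In the residual at optimum, the set reachable from s is {C, D, s}.
Cut edges: s→A (cap 2), C→dst (cap 1). Sum = 3.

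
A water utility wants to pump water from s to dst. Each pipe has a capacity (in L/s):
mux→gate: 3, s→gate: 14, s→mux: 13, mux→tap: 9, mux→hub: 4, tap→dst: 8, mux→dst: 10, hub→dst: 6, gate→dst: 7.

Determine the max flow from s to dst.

20

Augment s→mux→dst: bottleneck 10. Total 10.
Augment s→gate→dst: bottleneck 7. Total 17.
Augment s→mux→hub→dst: bottleneck 3. Total 20.
No augmenting path remains in the residual graph.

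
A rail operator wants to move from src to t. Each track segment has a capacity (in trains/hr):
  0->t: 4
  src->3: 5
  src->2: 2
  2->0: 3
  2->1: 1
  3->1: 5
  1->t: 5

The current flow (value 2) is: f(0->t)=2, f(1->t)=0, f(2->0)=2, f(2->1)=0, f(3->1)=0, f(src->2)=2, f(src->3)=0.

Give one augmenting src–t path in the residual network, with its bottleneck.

src->3->1->t, bottleneck 5

Residual along src->3->1->t: src->3: 5, 3->1: 5, 1->t: 5.
Bottleneck = min = 5.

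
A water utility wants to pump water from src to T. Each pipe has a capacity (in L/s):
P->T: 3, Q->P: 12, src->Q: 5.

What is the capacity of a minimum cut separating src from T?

3

Max flow = 3 (via 1 augmenting path).
In the residual at optimum, the set reachable from src is {P, Q, src}.
Cut edges: P->T (cap 3). Sum = 3.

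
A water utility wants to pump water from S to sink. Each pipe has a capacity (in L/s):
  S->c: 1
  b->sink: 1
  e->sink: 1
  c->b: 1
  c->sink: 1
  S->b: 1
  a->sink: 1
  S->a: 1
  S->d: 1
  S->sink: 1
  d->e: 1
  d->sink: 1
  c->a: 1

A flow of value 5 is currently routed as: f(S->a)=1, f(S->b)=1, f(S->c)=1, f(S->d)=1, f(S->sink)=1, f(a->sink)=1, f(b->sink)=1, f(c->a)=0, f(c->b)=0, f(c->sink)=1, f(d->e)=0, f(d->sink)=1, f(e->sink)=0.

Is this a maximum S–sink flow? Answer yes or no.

Yes

Residual reachable from S: {S}; sink is not reachable.
Saturated cut: S->d, S->c, S->a, S->b, S->sink with total capacity 5 = current flow value. Flow is maximum.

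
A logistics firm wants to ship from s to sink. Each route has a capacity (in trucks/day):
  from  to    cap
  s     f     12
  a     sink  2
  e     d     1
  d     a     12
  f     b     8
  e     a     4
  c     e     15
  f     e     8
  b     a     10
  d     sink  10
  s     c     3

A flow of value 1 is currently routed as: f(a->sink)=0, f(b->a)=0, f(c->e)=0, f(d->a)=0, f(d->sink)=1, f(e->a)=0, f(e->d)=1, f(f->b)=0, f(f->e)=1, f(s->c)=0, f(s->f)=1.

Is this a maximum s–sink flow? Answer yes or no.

Residual path s->f->e->a->sink has bottleneck 2 > 0.
Pushing 2 along it raises the flow to 3, so the given flow is not maximum.

No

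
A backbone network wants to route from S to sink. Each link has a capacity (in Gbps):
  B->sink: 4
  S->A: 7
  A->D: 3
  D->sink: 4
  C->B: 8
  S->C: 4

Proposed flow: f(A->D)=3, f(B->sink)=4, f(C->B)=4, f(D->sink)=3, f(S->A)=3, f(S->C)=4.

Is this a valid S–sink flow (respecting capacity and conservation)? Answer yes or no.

Yes

Every edge has 0 ≤ f(e) ≤ cap(e).
At each intermediate node, inflow equals outflow.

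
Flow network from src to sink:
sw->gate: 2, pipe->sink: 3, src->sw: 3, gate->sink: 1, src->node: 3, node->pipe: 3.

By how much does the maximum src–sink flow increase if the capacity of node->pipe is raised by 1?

Original max flow = 4.
Edge node->pipe does not cross the min cut (source side {gate, src, sw}), so extra capacity there cannot help.
New max flow = 4. Increase = 0.

0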